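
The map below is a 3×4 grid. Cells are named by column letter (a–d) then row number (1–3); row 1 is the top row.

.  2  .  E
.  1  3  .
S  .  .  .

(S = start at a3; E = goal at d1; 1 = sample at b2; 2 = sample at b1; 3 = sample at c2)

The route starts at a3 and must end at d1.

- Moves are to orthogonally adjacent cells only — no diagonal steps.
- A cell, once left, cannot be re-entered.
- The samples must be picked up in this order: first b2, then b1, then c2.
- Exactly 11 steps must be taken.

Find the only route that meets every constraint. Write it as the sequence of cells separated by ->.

a3 -> b3 -> b2 -> a2 -> a1 -> b1 -> c1 -> c2 -> c3 -> d3 -> d2 -> d1

The waypoints must appear in the order b2, b1, c2, with no cell reused.
Route from a3: right 1 to b3, up 1 to b2, left 1 to a2, up 1 to a1, right 2 to c1, down 2 to c3, right 1 to d3, up 2 to d1 — 11 moves in all.
Check: order respected (1 at step 2, 2 at step 5, 3 at step 7); 11 moves as required.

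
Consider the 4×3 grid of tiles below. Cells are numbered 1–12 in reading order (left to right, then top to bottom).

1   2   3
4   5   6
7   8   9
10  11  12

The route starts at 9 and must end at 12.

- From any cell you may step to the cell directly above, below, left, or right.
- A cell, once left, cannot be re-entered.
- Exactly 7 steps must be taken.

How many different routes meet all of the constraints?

Need simple routes of exactly 7 moves from 9 to 12 (Manhattan distance 1, so 3 moves are spent on a detour and 3 undoing it).
Enumerating: 9 6 3 2 5 8 11 12 | 9 6 5 8 7 10 11 12 | 9 6 5 4 7 10 11 12 | 9 6 5 4 7 8 11 12 | 9 8 5 4 7 10 11 12.
That gives 5 routes.

5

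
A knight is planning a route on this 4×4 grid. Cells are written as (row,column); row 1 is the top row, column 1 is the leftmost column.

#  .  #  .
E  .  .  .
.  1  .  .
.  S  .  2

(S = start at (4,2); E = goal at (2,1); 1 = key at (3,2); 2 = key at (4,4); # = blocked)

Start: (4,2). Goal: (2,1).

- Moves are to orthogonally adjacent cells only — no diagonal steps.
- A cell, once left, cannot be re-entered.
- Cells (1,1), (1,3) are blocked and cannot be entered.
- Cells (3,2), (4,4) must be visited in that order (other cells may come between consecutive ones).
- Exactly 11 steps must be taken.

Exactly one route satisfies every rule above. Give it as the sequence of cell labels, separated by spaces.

(4,2) (4,1) (3,1) (3,2) (3,3) (4,3) (4,4) (3,4) (2,4) (2,3) (2,2) (2,1)

The waypoints must appear in the order (3,2), (4,4), with no cell reused.
Route from (4,2): left to (4,1), up to (3,1), 2× right (reaching (3,3)), down to (4,3), right to (4,4), 2× up (reaching (2,4)), 3× left (reaching (2,1)) — 11 moves in all.
Check: order respected (1 at step 3, 2 at step 6); 11 moves as required.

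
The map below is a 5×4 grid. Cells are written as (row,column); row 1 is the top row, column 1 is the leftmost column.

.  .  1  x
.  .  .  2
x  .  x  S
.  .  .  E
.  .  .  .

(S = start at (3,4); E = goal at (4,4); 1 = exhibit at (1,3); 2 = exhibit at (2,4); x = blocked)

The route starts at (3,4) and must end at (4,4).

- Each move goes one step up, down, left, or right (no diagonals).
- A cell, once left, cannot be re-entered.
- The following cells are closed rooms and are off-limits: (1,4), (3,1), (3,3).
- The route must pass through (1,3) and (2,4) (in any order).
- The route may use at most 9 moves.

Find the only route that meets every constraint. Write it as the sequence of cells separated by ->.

Any route must reach (1,3) and (2,4) and still end at (4,4) within 9 moves, so the order of the required stops is forced.
Route from (3,4): up 1 to (2,4), left 1 to (2,3), up 1 to (1,3), left 1 to (1,2), down 3 to (4,2), right 2 to (4,4) — 9 moves in all.
Check: all required cells visited; 9 ≤ 9 moves.

(3,4) -> (2,4) -> (2,3) -> (1,3) -> (1,2) -> (2,2) -> (3,2) -> (4,2) -> (4,3) -> (4,4)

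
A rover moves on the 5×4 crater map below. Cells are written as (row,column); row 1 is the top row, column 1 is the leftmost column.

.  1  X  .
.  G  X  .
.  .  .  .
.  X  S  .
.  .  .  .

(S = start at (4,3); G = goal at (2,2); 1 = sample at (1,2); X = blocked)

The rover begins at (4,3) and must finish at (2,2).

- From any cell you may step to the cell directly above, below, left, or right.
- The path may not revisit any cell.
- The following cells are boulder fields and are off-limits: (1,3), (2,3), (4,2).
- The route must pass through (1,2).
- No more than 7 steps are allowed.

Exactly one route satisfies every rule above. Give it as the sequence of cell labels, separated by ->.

The 7-move cap with required stops at (1,2) leaves no slack for detours.
Route from (4,3): up 1 to (3,3), left 2 to (3,1), up 2 to (1,1), right 1 to (1,2), down 1 to (2,2) — 7 moves in all.
Check: all required cells visited; 7 ≤ 7 moves.

(4,3) -> (3,3) -> (3,2) -> (3,1) -> (2,1) -> (1,1) -> (1,2) -> (2,2)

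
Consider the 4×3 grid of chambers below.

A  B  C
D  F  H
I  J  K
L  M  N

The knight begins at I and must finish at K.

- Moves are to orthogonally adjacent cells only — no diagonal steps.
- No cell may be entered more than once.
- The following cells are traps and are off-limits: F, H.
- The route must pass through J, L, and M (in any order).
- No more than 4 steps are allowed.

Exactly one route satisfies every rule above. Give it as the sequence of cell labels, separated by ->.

I -> L -> M -> J -> K

Any route must reach J, L, and M and still end at K within 4 moves, so the order of the required stops is forced.
Route from I: down to L, right to M, up to J, right to K — 4 moves in all.
Check: all required cells visited; 4 ≤ 4 moves.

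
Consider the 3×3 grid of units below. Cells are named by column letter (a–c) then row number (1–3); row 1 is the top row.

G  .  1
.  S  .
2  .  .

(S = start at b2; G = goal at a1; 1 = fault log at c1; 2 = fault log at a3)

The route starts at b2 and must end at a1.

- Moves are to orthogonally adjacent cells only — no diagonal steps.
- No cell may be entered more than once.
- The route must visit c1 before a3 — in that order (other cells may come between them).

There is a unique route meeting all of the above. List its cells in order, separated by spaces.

b2 b1 c1 c2 c3 b3 a3 a2 a1

The waypoints must appear in the order c1, a3, with no cell reused.
Route from b2: up 1 to b1, right 1 to c1, down 2 to c3, left 2 to a3, up 2 to a1 — 8 moves in all.
Check: order respected (1 at step 2, 2 at step 6).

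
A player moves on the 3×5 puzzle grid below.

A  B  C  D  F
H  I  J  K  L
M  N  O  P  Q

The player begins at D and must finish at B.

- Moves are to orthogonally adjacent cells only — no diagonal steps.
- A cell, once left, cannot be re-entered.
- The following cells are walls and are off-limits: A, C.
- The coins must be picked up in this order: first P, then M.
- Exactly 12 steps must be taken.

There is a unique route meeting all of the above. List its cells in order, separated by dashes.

D - F - L - Q - P - K - J - O - N - M - H - I - B

The waypoints must appear in the order P, M, with no cell reused.
Route from D: right 1 to F, down 2 to Q, left 1 to P, up 1 to K, left 1 to J, down 1 to O, left 2 to M, up 1 to H, right 1 to I, up 1 to B — 12 moves in all.
Check: order respected (P at step 4, M at step 9); 12 moves as required.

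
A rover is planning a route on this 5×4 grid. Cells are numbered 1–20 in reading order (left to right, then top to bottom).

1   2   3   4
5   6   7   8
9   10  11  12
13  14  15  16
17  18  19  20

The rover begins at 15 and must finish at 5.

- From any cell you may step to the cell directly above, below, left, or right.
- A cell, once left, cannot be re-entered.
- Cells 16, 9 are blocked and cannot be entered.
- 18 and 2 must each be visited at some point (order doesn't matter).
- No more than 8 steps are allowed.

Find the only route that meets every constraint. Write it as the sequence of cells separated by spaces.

15 19 18 14 10 6 2 1 5

The 8-move cap with required stops at 18, 2 leaves no slack for detours.
Route from 15: down 1 to 19, left 1 to 18, up 4 to 2, left 1 to 1, down 1 to 5 — 8 moves in all.
Check: all required cells visited; 8 ≤ 8 moves.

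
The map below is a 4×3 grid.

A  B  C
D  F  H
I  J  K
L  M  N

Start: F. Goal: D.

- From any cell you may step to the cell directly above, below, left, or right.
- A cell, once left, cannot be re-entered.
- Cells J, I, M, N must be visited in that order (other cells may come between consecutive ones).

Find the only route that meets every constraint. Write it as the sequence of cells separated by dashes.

The waypoints must appear in the order J, I, M, N, with no cell reused.
Route from F: down to J, left to I, down to L, 2× right (reaching N), 3× up (reaching C), 2× left (reaching A), down to D — 11 moves in all.
Check: order respected (J at step 1, I at step 2, M at step 4, N at step 5).

F - J - I - L - M - N - K - H - C - B - A - D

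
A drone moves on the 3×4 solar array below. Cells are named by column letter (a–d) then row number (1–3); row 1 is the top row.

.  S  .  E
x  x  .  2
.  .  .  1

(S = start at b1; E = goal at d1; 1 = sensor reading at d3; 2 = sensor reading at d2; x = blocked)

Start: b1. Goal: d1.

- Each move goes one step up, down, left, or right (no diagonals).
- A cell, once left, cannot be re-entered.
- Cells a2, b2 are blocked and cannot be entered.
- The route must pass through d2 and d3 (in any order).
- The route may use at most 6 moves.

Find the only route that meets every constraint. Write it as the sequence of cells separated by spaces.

The 6-move cap with required stops at d2, d3 leaves no slack for detours.
Route from b1: right to c1, 2× down (reaching c3), right to d3, 2× up (reaching d1) — 6 moves in all.
Check: all required cells visited; 6 ≤ 6 moves.

b1 c1 c2 c3 d3 d2 d1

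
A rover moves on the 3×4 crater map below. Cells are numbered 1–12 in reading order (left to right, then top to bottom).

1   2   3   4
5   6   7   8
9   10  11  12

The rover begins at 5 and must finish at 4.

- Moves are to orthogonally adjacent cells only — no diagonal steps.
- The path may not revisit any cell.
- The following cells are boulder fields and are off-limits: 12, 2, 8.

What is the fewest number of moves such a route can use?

4

The Manhattan distance from 5 to 4 is |2−1| + |1−4| = 4, so at least 4 moves are needed.
A route of 4 moves achieves this: 5 → 6 → 7 → 3 → 4.
Since 4 matches the lower bound, it is optimal.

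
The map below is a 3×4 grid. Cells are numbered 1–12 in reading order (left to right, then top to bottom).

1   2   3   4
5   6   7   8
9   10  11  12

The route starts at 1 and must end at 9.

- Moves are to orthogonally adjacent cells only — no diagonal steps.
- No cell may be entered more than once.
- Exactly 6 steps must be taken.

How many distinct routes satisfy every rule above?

Need simple routes of exactly 6 moves from 1 to 9 (Manhattan distance 2, so 2 moves are spent on a detour and 2 undoing it).
Enumerating: 1 5 6 7 11 10 9 | 1 2 6 7 11 10 9 | 1 2 3 7 11 10 9 | 1 2 3 7 6 10 9 | 1 2 3 7 6 5 9.
That gives 5 routes.

5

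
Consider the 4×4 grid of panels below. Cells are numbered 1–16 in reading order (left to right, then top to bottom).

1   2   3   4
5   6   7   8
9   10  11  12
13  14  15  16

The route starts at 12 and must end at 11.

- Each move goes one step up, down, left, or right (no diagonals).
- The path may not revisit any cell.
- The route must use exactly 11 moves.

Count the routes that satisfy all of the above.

Need simple routes of exactly 11 moves from 12 to 11 (Manhattan distance 1, so 5 moves are spent on a detour and 5 undoing it).
Branch systematically from the start, pruning whenever the remaining move budget drops below the Manhattan distance to 11 or differs from it in parity. Grouping the completions by first move — via 8: 25; via 16: 10 (no valid completion starts via 11) — and summing: 25 + 10 = 35.
That gives 35 routes.

35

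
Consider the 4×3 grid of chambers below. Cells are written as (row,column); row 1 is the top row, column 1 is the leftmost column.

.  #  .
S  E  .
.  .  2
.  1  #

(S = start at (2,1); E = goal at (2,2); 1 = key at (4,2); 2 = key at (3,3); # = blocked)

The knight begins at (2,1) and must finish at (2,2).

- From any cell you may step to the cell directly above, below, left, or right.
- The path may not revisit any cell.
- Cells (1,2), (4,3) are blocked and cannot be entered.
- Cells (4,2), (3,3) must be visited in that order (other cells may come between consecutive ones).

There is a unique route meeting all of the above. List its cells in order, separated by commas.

The waypoints must appear in the order (4,2), (3,3), with no cell reused.
Route from (2,1): 2× down (reaching (4,1)), right to (4,2), up to (3,2), right to (3,3), up to (2,3), left to (2,2) — 7 moves in all.
Check: order respected (1 at step 3, 2 at step 5).

(2,1), (3,1), (4,1), (4,2), (3,2), (3,3), (2,3), (2,2)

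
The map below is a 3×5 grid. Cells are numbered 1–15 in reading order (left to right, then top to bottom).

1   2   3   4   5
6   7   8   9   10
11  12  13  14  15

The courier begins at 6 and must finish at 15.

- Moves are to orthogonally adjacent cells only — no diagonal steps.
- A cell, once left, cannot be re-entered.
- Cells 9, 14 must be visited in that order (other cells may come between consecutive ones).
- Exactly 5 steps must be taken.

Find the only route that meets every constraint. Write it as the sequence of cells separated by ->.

6 -> 7 -> 8 -> 9 -> 14 -> 15

The waypoints must appear in the order 9, 14, with no cell reused.
Route from 6: right 3 to 9, down 1 to 14, right 1 to 15 — 5 moves in all.
Check: order respected (9 at step 3, 14 at step 4); 5 moves as required.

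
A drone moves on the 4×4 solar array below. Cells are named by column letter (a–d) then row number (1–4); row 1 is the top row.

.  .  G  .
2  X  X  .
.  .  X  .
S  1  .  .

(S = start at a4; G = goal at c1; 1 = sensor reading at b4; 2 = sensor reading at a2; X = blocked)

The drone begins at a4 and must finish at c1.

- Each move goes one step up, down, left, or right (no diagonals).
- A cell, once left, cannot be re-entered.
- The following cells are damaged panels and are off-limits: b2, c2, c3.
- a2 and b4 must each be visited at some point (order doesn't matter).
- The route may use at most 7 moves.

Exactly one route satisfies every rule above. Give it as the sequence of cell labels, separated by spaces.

a4 b4 b3 a3 a2 a1 b1 c1

Any route must reach a2 and b4 and still end at c1 within 7 moves, so the order of the required stops is forced.
Route from a4: right to b4, up to b3, left to a3, 2× up (reaching a1), 2× right (reaching c1) — 7 moves in all.
Check: all required cells visited; 7 ≤ 7 moves.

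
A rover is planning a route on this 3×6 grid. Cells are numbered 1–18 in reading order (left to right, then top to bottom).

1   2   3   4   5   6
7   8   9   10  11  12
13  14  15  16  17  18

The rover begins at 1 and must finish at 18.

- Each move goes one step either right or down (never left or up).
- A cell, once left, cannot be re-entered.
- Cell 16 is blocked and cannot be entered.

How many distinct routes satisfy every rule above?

A right/down-only route from 1 to 18 makes exactly 2 down-moves and 5 right-moves in some order.
With no other constraints that would be C(7,2) = 21 routes.
Subtract routes through each blocked cell (inclusion–exclusion for overlaps): − through 16: 10 → 11.
That gives 11 routes.

11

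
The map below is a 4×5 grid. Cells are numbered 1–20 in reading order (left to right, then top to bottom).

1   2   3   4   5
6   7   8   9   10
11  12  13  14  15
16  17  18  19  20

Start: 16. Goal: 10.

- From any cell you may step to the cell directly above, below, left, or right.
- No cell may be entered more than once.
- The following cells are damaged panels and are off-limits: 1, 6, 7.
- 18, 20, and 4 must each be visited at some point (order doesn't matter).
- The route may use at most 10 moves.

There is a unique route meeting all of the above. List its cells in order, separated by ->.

The 10-move cap with required stops at 18, 20, 4 leaves no slack for detours.
Route from 16: 4× right (reaching 20), up to 15, left to 14, 2× up (reaching 4), right to 5, down to 10 — 10 moves in all.
Check: all required cells visited; 10 ≤ 10 moves.

16 -> 17 -> 18 -> 19 -> 20 -> 15 -> 14 -> 9 -> 4 -> 5 -> 10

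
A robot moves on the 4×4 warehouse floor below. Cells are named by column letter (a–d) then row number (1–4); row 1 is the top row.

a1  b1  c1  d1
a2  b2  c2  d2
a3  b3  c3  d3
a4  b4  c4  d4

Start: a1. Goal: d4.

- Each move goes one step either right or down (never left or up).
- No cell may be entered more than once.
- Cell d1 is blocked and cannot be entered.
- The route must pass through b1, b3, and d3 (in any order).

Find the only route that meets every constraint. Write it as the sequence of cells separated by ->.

Moves only go right or down, so the column and row indices never decrease.
Route from a1: right to b1, 2× down (reaching b3), 2× right (reaching d3), down to d4 — 6 moves in all.
Check: all required cells visited.

a1 -> b1 -> b2 -> b3 -> c3 -> d3 -> d4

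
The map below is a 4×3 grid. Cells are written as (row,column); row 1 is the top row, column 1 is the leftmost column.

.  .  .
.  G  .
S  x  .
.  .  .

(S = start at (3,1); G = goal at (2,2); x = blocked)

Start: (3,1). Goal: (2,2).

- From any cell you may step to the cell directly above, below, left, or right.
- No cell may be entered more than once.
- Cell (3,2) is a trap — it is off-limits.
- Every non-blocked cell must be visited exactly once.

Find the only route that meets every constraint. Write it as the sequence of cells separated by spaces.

Need to visit all 11 open cells exactly once, starting at (3,1) and ending at (2,2).
Route from (3,1): down to (4,1), 2× right (reaching (4,3)), 3× up (reaching (1,3)), 2× left (reaching (1,1)), down to (2,1), right to (2,2) — 10 moves in all.
Check: all 11 open cells covered.

(3,1) (4,1) (4,2) (4,3) (3,3) (2,3) (1,3) (1,2) (1,1) (2,1) (2,2)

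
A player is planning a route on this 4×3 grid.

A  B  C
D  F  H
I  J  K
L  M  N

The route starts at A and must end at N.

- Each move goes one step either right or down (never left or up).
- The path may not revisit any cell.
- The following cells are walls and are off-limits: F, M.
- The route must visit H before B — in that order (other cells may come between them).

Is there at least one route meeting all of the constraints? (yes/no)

no

B lies above H, so going from H to B would need an upward move — but moves only go right/down, so H cannot be visited before B.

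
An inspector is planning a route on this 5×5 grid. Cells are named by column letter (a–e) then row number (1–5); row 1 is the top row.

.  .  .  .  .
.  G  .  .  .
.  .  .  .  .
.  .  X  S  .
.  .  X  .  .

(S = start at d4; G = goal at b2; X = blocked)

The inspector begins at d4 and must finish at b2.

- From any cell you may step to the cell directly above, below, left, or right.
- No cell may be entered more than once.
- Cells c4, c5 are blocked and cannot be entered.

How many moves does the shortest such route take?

The Manhattan distance from d4 to b2 is |4−2| + |4−2| = 4, so at least 4 moves are needed.
A route of 4 moves achieves this: d4 → d3 → d2 → c2 → b2.
Since 4 matches the lower bound, it is optimal.

4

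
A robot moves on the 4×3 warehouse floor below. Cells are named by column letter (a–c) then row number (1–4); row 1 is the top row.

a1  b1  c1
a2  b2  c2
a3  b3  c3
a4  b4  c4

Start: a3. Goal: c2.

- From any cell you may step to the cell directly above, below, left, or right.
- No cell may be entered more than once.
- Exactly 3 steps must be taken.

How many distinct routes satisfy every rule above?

3

Need simple routes of exactly 3 moves from a3 to c2 (Manhattan distance 3, so 0 moves are spent on a detour and 0 undoing it).
Enumerating: a3 a2 b2 c2 | a3 b3 b2 c2 | a3 b3 c3 c2.
That gives 3 routes.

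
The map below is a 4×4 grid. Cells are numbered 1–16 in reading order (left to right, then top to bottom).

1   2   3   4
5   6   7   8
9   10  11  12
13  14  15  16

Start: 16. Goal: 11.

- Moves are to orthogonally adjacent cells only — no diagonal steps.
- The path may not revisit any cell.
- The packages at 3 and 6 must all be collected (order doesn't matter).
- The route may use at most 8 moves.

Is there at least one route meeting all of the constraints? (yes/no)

yes

One route that works: 16 → 12 → 8 → 4 → 3 → 7 → 6 → 10 → 11.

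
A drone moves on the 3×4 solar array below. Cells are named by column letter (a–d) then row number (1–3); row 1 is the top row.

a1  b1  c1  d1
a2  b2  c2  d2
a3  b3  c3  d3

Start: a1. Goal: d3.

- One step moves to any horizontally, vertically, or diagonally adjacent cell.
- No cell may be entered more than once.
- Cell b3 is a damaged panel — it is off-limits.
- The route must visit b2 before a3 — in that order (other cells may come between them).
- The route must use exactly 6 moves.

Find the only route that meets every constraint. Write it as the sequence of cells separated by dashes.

The waypoints must appear in the order b2, a3, with no cell reused.
Route from a1: down-right to b2, down-left to a3, up to a2, up-right to b1, 2× down-right (reaching d3) — 6 moves in all.
Check: order respected (b2 at step 1, a3 at step 2); 6 moves as required.

a1 - b2 - a3 - a2 - b1 - c2 - d3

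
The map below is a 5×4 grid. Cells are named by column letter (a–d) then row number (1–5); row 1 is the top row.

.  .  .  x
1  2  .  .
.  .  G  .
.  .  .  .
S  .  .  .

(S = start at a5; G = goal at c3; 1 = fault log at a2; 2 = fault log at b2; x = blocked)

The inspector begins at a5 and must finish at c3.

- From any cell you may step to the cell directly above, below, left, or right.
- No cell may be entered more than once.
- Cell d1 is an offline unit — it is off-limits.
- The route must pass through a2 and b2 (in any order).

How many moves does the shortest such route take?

6

Any route passes through a2 and b2 in some order between a5 and c3. Summing Manhattan distances along each leg and taking the cheapest ordering (a5 → a2 → b2 → c3) gives a lower bound of 3 + 1 + 2 = 6 moves.
A route of 6 moves achieves this: a5 → a4 → a3 → a2 → b2 → b3 → c3.
Since 6 matches the lower bound, it is optimal.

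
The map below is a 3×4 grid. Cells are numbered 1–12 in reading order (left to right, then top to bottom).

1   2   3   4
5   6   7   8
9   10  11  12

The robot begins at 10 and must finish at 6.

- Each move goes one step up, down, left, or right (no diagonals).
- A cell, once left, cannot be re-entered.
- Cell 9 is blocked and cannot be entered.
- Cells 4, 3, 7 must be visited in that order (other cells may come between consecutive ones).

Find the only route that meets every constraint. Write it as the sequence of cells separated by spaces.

10 11 12 8 4 3 7 6

The waypoints must appear in the order 4, 3, 7, with no cell reused.
Route from 10: right 2 to 12, up 2 to 4, left 1 to 3, down 1 to 7, left 1 to 6 — 7 moves in all.
Check: order respected (4 at step 4, 3 at step 5, 7 at step 6).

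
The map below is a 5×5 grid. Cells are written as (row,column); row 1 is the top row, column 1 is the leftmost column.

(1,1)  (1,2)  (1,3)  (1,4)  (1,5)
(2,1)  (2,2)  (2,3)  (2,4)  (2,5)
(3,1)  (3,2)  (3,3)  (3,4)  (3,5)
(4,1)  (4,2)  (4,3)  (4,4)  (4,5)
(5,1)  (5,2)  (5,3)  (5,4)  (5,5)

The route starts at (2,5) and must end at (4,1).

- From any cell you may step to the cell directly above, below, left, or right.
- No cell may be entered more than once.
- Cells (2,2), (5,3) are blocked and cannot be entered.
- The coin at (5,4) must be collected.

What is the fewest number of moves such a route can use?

Any route passes through (5,4) somewhere between (2,5) and (4,1). Summing Manhattan distances along the two legs ((2,5) → (5,4) → (4,1)) gives a lower bound of 4 + 4 = 8 moves.
A route of 8 moves achieves this: (2,5) → (3,5) → (4,5) → (5,5) → (5,4) → (4,4) → (4,3) → (4,2) → (4,1).
Since 8 matches the lower bound, it is optimal.

8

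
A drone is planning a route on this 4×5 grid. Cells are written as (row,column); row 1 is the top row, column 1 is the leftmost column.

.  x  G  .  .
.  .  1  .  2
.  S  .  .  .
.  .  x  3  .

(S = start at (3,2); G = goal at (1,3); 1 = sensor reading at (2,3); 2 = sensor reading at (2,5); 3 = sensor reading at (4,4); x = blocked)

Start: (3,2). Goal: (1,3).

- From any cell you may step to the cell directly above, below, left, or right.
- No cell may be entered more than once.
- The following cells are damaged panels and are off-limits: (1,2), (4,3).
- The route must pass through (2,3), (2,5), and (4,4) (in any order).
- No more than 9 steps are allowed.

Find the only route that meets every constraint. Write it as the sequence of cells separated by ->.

(3,2) -> (3,3) -> (3,4) -> (4,4) -> (4,5) -> (3,5) -> (2,5) -> (2,4) -> (2,3) -> (1,3)

The budget equals the shortest possible length, so every move has to be on a shortest route through the required cells.
Route from (3,2): 2× right (reaching (3,4)), down to (4,4), right to (4,5), 2× up (reaching (2,5)), 2× left (reaching (2,3)), up to (1,3) — 9 moves in all.
Check: all required cells visited; 9 ≤ 9 moves.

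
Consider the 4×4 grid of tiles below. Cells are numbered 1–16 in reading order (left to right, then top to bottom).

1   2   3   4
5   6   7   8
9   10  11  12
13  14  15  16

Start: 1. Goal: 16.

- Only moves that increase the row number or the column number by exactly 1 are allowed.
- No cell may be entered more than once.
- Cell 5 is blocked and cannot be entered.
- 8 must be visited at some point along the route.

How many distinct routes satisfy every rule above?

3

A right/down-only route from 1 to 16 makes exactly 3 down-moves and 3 right-moves in some order.
With no other constraints that would be C(6,3) = 20 routes.
Split at 8 and multiply the segment counts (each segment already excludes blocked cells): 1→8: 3; 8→16: 1; product = 3.
That gives 3 routes.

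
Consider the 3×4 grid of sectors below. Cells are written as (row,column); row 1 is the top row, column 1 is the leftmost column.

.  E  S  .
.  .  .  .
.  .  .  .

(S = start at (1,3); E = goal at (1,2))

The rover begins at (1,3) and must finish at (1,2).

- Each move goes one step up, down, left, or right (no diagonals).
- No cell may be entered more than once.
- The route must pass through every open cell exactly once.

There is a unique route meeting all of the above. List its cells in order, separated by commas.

(1,3), (1,4), (2,4), (3,4), (3,3), (2,3), (2,2), (3,2), (3,1), (2,1), (1,1), (1,2)

Need to visit all 12 open cells exactly once, starting at (1,3) and ending at (1,2).
Cell (1,4) has only two open neighbours ((2,4) and (1,3)), so the path must pass straight through it: one of those is the cell it's entered from and the other is where it exits.
Route from (1,3): right 1 to (1,4), down 2 to (3,4), left 1 to (3,3), up 1 to (2,3), left 1 to (2,2), down 1 to (3,2), left 1 to (3,1), up 2 to (1,1), right 1 to (1,2) — 11 moves in all.
Check: all 12 open cells covered.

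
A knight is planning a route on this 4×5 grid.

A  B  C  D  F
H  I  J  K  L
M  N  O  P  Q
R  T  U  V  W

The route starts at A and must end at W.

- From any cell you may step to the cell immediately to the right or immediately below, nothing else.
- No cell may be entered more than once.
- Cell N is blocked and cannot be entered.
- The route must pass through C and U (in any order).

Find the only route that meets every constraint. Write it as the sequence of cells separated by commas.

A, B, C, J, O, U, V, W

Moves only go right or down, so the column and row indices never decrease.
Route from A: right 2 to C, down 3 to U, right 2 to W — 7 moves in all.
Check: all required cells visited.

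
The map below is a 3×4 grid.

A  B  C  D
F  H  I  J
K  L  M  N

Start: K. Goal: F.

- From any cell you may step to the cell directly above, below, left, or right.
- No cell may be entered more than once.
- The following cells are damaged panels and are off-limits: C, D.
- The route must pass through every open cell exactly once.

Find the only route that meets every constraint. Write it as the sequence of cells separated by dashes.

K - L - M - N - J - I - H - B - A - F

Need to visit all 10 open cells exactly once, starting at K and ending at F.
Cell N has only two open neighbours (J and M), so the path must pass straight through it: one of those is the cell it's entered from and the other is where it exits.
Route from K: right 3 to N, up 1 to J, left 2 to H, up 1 to B, left 1 to A, down 1 to F — 9 moves in all.
Check: all 10 open cells covered.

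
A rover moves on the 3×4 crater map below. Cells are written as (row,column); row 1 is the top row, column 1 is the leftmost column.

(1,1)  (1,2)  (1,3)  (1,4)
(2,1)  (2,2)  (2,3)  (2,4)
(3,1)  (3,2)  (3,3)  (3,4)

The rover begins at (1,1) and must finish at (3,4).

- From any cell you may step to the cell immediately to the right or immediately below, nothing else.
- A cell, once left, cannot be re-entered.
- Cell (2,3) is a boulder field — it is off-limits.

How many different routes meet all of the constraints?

A right/down-only route from (1,1) to (3,4) makes exactly 2 down-moves and 3 right-moves in some order.
With no other constraints that would be C(5,2) = 10 routes.
Subtract routes through each blocked cell (inclusion–exclusion for overlaps): − through (2,3): 6 → 4.
That gives 4 routes.

4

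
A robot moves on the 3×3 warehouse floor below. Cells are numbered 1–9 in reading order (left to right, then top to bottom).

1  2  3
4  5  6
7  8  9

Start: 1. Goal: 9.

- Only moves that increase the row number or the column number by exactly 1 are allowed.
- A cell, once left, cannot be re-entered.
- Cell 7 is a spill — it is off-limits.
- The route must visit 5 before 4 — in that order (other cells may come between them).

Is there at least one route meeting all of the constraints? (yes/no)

4 lies to the left of 5, so going from 5 to 4 would need a leftward move — but moves only go right/down, so 5 cannot be visited before 4.

no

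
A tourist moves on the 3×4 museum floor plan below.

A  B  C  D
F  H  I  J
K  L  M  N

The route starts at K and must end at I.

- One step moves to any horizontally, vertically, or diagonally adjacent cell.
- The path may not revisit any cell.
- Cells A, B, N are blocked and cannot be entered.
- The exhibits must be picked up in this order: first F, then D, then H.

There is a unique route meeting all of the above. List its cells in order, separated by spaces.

K F L M J D C H I

The waypoints must appear in the order F, D, H, with no cell reused.
Route from K: up 1 to F, down-right 1 to L, right 1 to M, up-right 1 to J, up 1 to D, left 1 to C, down-left 1 to H, right 1 to I — 8 moves in all.
Check: order respected (F at step 1, D at step 5, H at step 7).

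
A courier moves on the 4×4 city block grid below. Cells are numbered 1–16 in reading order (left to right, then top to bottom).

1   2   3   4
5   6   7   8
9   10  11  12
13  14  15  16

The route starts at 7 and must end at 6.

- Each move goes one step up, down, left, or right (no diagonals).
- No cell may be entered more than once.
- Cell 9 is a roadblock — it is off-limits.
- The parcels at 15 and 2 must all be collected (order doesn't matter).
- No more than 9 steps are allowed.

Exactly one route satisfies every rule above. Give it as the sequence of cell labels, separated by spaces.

7 11 15 16 12 8 4 3 2 6

Any route must reach 15 and 2 and still end at 6 within 9 moves, so the order of the required stops is forced.
Route from 7: down 2 to 15, right 1 to 16, up 3 to 4, left 2 to 2, down 1 to 6 — 9 moves in all.
Check: all required cells visited; 9 ≤ 9 moves.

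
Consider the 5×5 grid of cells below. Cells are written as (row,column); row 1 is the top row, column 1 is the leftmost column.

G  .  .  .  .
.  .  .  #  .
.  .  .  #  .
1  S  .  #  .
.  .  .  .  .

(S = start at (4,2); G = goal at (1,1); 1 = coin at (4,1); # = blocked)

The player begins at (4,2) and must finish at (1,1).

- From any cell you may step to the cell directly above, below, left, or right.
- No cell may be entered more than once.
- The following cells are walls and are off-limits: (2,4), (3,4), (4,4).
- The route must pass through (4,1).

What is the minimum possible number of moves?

Any route passes through (4,1) somewhere between (4,2) and (1,1). Summing Manhattan distances along the two legs ((4,2) → (4,1) → (1,1)) gives a lower bound of 1 + 3 = 4 moves.
A route of 4 moves achieves this: (4,2) → (4,1) → (3,1) → (2,1) → (1,1).
Since 4 matches the lower bound, it is optimal.

4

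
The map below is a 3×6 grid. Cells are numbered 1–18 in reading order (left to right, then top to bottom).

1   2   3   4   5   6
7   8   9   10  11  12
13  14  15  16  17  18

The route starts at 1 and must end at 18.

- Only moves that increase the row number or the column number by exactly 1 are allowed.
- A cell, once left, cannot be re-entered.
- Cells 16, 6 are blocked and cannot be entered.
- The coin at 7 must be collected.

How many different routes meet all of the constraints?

2

A right/down-only route from 1 to 18 makes exactly 2 down-moves and 5 right-moves in some order.
With no other constraints that would be C(7,2) = 21 routes.
Split at 7 and multiply the segment counts (each segment already excludes blocked cells): 1→7: 1; 7→18: 2; product = 2.
That gives 2 routes.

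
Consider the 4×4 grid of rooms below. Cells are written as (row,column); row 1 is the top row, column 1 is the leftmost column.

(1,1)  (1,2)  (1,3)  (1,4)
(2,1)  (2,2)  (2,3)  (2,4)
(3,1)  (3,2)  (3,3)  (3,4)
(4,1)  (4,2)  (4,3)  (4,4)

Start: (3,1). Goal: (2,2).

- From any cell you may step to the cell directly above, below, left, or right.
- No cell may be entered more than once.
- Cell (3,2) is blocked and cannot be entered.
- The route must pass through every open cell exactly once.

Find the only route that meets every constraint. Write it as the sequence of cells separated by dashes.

(3,1) - (4,1) - (4,2) - (4,3) - (4,4) - (3,4) - (3,3) - (2,3) - (2,4) - (1,4) - (1,3) - (1,2) - (1,1) - (2,1) - (2,2)

Need to visit all 15 open cells exactly once, starting at (3,1) and ending at (2,2).
Cell (4,1) has only two open neighbours ((3,1) and (4,2)), so the path must pass straight through it: one of those is the cell it's entered from and the other is where it exits.
Route from (3,1): down to (4,1), 3× right (reaching (4,4)), up to (3,4), left to (3,3), up to (2,3), right to (2,4), up to (1,4), 3× left (reaching (1,1)), down to (2,1), right to (2,2) — 14 moves in all.
Check: all 15 open cells covered.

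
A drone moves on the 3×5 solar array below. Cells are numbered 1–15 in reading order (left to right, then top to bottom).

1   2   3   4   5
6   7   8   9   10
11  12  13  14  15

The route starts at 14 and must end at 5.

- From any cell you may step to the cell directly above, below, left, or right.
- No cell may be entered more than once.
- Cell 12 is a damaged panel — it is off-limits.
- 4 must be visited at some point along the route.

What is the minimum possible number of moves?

3

Any route passes through 4 somewhere between 14 and 5. Summing Manhattan distances along the two legs (14 → 4 → 5) gives a lower bound of 2 + 1 = 3 moves.
A route of 3 moves achieves this: 14 → 9 → 4 → 5.
Since 3 matches the lower bound, it is optimal.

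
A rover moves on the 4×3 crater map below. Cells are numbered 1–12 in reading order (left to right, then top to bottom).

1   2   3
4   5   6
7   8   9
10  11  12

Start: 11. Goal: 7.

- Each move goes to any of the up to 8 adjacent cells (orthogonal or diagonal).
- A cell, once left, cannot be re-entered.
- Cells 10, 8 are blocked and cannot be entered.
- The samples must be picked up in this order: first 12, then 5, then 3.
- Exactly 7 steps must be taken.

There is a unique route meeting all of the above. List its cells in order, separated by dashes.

The waypoints must appear in the order 12, 5, 3, with no cell reused.
Route from 11: right 1 to 12, up 1 to 9, up-left 1 to 5, up-right 1 to 3, left 1 to 2, down-left 1 to 4, down 1 to 7 — 7 moves in all.
Check: order respected (12 at step 1, 5 at step 3, 3 at step 4); 7 moves as required.

11 - 12 - 9 - 5 - 3 - 2 - 4 - 7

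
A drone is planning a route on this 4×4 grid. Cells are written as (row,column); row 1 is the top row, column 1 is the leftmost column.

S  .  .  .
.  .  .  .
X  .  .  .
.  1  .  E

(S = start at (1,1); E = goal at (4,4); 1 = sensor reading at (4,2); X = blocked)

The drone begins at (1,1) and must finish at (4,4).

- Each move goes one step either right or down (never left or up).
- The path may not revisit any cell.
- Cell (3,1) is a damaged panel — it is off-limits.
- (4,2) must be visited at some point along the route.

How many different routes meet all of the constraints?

2

A right/down-only route from (1,1) to (4,4) makes exactly 3 down-moves and 3 right-moves in some order.
With no other constraints that would be C(6,3) = 20 routes.
Split at (4,2) and multiply the segment counts (each segment already excludes blocked cells): (1,1)→(4,2): 2; (4,2)→(4,4): 1; product = 2.
That gives 2 routes.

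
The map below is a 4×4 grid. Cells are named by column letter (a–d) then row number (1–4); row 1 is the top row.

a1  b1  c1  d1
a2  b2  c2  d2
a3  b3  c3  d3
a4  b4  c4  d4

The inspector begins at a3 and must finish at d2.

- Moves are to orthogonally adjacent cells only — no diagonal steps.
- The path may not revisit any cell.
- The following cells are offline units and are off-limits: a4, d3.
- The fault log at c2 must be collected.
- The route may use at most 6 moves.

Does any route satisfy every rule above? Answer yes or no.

One route that works: a3 → a2 → b2 → c2 → d2.

yes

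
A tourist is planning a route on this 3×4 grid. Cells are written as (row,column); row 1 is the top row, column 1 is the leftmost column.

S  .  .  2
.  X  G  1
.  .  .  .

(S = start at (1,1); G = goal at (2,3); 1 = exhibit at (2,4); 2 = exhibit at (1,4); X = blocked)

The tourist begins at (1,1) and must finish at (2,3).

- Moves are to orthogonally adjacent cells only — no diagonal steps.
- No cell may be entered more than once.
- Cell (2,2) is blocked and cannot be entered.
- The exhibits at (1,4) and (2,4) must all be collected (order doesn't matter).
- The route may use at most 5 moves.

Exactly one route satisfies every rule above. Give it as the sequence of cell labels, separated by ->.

The budget equals the shortest possible length, so every move has to be on a shortest route through the required cells.
Route from (1,1): 3× right (reaching (1,4)), down to (2,4), left to (2,3) — 5 moves in all.
Check: all required cells visited; 5 ≤ 5 moves.

(1,1) -> (1,2) -> (1,3) -> (1,4) -> (2,4) -> (2,3)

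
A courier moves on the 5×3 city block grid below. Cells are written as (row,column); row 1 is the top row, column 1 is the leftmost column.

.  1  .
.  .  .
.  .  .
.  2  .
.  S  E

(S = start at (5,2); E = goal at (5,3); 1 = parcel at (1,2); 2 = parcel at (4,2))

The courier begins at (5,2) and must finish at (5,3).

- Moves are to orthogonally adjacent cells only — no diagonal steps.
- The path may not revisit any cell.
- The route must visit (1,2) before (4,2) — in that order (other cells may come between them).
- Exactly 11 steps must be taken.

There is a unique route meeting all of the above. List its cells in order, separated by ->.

(5,2) -> (5,1) -> (4,1) -> (3,1) -> (2,1) -> (1,1) -> (1,2) -> (2,2) -> (3,2) -> (4,2) -> (4,3) -> (5,3)

The waypoints must appear in the order (1,2), (4,2), with no cell reused.
Route from (5,2): left to (5,1), 4× up (reaching (1,1)), right to (1,2), 3× down (reaching (4,2)), right to (4,3), down to (5,3) — 11 moves in all.
Check: order respected (1 at step 6, 2 at step 9); 11 moves as required.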